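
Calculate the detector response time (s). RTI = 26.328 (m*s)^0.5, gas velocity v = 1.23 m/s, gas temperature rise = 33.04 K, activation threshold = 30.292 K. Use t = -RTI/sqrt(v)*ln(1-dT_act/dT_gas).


dT_act/dT_gas = 0.91683
ln(1 - 0.91683) = -2.4868
t = -26.328 / sqrt(1.23) * -2.4868 = 59.036 s

59.036 s


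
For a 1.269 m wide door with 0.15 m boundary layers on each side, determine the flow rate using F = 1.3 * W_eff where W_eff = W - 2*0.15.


W_eff = 1.269 - 0.30 = 0.969 m
F = 1.3 * 0.969 = 1.2597 persons/s

1.2597 persons/s


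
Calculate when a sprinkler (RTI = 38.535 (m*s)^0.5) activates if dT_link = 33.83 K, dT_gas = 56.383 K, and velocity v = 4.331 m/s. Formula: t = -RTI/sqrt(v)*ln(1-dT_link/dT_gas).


dT_link/dT_gas = 0.60000
ln(1 - 0.60000) = -0.91630
t = -38.535 / sqrt(4.331) * -0.91630 = 16.967 s

16.967 s


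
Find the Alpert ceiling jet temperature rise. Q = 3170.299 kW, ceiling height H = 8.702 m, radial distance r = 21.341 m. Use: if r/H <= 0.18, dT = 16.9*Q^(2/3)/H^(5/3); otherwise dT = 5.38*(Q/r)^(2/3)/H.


r/H = 21.341 / 8.702 = 2.4524
r/H > 0.18, so dT = 5.38*(Q/r)^(2/3)/H
Q/r = 148.55
(Q/r)^(2/3) = 28.049
dT = 5.38 * 28.049 / 8.702 = 17.342 K

17.342 K


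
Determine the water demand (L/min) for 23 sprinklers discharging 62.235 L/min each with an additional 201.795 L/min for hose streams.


Sprinkler demand = 23 * 62.235 = 1431.405 L/min
Total = 1431.405 + 201.795 = 1633.2 L/min

1633.2 L/min


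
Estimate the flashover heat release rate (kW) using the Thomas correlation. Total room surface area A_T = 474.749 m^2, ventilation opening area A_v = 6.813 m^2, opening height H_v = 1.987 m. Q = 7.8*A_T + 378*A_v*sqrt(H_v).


7.8*A_T = 3703.0
sqrt(H_v) = 1.4096
378*A_v*sqrt(H_v) = 3630.2
Q = 3703.0 + 3630.2 = 7333.2 kW

7333.2 kW


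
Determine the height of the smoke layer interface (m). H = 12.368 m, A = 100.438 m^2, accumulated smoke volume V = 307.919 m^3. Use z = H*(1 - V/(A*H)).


V/(A*H) = 0.24788
1 - 0.24788 = 0.75212
z = 12.368 * 0.75212 = 9.3022 m

9.3022 m


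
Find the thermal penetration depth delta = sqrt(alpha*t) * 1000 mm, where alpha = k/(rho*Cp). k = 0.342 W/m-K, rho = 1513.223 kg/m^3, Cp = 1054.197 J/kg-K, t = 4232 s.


alpha = 0.342 / (1513.223 * 1054.197) = 2.1439e-07 m^2/s
alpha * t = 0.00090729
delta = sqrt(0.00090729) * 1000 = 30.121 mm

30.121 mm


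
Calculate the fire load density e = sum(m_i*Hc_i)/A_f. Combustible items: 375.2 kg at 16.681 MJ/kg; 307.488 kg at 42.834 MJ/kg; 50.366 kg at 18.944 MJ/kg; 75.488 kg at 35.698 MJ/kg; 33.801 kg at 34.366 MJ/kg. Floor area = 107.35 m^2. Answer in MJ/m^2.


Total energy = 375.2*16.681 + 307.488*42.834 + 50.366*18.944 + 75.488*35.698 + 33.801*34.366
= 6258.711 + 13170.94 + 954.1335 + 2694.771 + 1161.605
= 24240.16 MJ
e = 24240.16 / 107.35 = 225.80 MJ/m^2

225.80 MJ/m^2


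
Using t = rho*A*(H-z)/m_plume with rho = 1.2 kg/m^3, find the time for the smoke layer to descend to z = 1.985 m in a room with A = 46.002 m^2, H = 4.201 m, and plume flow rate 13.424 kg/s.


H - z = 2.216 m
t = 1.2 * 46.002 * 2.216 / 13.424 = 9.1127 s

9.1127 s


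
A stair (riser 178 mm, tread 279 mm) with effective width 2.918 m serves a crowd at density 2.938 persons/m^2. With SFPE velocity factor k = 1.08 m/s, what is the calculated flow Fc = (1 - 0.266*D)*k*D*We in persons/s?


1 - 0.266*D = 1 - 0.266*2.938 = 0.21849
Fs = 0.21849 * 1.08 * 2.938 = 0.69328 persons/(s*m)
Fc = 0.69328 * 2.918 = 2.0230 persons/s

2.0230 persons/s


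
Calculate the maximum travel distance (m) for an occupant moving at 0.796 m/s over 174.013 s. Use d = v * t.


d = 0.796 * 174.013 = 138.51 m

138.51 m


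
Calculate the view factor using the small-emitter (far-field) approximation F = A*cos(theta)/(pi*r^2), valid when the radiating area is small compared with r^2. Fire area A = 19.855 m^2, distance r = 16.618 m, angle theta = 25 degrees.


cos(25 deg) = 0.90631
pi*r^2 = 867.58
F = 19.855 * 0.90631 / 867.58 = 0.020741

0.020741


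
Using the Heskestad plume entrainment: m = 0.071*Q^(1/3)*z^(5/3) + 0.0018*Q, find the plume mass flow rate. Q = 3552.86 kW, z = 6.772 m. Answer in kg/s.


Q^(1/3) = 15.259
z^(5/3) = 24.240
First term = 0.071 * 15.259 * 24.240 = 26.261
Second term = 0.0018 * 3552.86 = 6.3951
m = 32.656 kg/s

32.656 kg/s


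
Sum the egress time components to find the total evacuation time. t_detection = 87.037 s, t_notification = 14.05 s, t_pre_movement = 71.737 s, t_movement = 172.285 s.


Total = 87.037 + 14.05 + 71.737 + 172.285 = 345.109 s

345.109 s


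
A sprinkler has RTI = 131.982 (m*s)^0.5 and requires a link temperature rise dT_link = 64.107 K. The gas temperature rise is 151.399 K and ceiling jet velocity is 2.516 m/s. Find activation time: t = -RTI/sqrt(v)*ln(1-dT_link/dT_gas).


dT_link/dT_gas = 0.42343
ln(1 - 0.42343) = -0.55066
t = -131.982 / sqrt(2.516) * -0.55066 = 45.819 s

45.819 s


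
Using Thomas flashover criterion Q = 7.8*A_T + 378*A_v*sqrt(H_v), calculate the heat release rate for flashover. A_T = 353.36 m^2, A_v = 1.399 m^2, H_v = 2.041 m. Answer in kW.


7.8*A_T = 2756.208
sqrt(H_v) = 1.4286
378*A_v*sqrt(H_v) = 755.49
Q = 2756.208 + 755.49 = 3511.7 kW

3511.7 kW


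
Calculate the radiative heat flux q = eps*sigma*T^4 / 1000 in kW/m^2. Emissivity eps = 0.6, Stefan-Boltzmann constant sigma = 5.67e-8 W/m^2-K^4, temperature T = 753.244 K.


T^4 = 3.2192e+11
q = 0.6 * 5.67e-8 * 3.2192e+11 / 1000 = 10.952 kW/m^2

10.952 kW/m^2


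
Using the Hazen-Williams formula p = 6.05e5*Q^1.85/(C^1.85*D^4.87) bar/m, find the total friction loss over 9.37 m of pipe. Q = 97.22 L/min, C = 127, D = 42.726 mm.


Q^1.85 = 4757.2
C^1.85 = 7799.0
D^4.87 = 8.7392e+07
p/m = 0.0042227 bar/m
p_total = 0.0042227 * 9.37 = 0.039567 bar

0.039567 bar


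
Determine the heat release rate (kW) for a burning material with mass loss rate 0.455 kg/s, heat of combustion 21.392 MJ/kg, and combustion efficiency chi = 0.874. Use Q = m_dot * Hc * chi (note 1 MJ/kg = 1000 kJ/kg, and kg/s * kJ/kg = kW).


Hc = 21.392 MJ/kg = 21.392 * 1000 kJ/kg = 21392 kJ/kg
Q = 0.455 kg/s * 21392 kJ/kg * 0.874 = 8507.0 kW

8507.0 kW


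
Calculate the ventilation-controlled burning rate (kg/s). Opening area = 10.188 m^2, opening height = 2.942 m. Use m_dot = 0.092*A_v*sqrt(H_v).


sqrt(H_v) = 1.7152
m_dot = 0.092 * 10.188 * 1.7152 = 1.6077 kg/s

1.6077 kg/s


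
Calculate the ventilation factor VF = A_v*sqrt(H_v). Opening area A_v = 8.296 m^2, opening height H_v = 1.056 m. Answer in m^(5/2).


sqrt(H_v) = 1.0276
VF = 8.296 * 1.0276 = 8.5251 m^(5/2)

8.5251 m^(5/2)


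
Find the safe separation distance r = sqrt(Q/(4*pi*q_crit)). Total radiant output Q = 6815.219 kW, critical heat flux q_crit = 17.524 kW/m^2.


4*pi*q_crit = 220.21
Q/(4*pi*q_crit) = 30.948
r = sqrt(30.948) = 5.5631 m

5.5631 m


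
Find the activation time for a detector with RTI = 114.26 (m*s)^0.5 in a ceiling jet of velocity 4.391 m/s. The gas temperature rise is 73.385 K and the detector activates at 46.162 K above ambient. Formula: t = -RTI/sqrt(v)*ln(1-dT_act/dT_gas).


dT_act/dT_gas = 0.62904
ln(1 - 0.62904) = -0.99166
t = -114.26 / sqrt(4.391) * -0.99166 = 54.072 s

54.072 s


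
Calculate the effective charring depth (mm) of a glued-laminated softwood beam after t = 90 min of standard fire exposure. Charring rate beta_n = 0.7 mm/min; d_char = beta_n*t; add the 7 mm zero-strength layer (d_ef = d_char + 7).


d_char = 0.7 * 90 = 63 mm
d_ef = 63 + 1.0*7 = 70 mm

70 mm


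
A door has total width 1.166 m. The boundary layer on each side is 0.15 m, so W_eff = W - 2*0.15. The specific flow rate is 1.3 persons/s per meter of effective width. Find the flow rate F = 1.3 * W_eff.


W_eff = 1.166 - 0.30 = 0.866 m
F = 1.3 * 0.866 = 1.1258 persons/s

1.1258 persons/s


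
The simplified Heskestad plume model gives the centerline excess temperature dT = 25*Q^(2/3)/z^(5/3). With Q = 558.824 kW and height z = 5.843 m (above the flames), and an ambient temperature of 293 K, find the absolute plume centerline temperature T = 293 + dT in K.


Q^(2/3) = 67.845
z^(5/3) = 18.955
dT = 25 * 67.845 / 18.955 = 89.481 K
T = 293 + 89.481 = 382.48 K

382.48 K


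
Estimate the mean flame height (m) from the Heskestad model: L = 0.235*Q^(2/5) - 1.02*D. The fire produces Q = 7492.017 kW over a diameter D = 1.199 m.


Q^(2/5) = 35.468
0.235 * Q^(2/5) = 8.3350
1.02 * D = 1.2230
L = 7.1121 m

7.1121 m


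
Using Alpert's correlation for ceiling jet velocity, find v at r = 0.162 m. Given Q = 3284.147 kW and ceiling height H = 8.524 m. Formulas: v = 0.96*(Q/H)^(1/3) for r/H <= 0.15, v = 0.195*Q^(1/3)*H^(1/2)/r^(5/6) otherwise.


r/H = 0.162 / 8.524 = 0.019005
r/H <= 0.15, so v = 0.96*(Q/H)^(1/3)
Q/H = 385.28
(Q/H)^(1/3) = 7.2766
v = 0.96 * 7.2766 = 6.9855 m/s

6.9855 m/s


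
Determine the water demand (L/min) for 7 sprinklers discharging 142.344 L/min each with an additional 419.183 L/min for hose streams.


Sprinkler demand = 7 * 142.344 = 996.408 L/min
Total = 996.408 + 419.183 = 1415.591 L/min

1415.591 L/min


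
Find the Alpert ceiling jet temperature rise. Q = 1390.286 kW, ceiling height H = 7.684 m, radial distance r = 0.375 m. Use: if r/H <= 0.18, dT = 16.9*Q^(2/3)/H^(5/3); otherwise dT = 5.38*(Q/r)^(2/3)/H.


r/H = 0.375 / 7.684 = 0.048803
r/H <= 0.18, so dT = 16.9*Q^(2/3)/H^(5/3)
Q^(2/3) = 124.57
H^(5/3) = 29.921
dT = 16.9 * 124.57 / 29.921 = 70.358 K

70.358 K


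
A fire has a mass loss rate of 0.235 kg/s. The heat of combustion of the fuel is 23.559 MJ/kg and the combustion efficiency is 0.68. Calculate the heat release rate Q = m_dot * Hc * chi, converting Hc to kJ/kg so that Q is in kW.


Hc = 23.559 MJ/kg = 23.559 * 1000 kJ/kg = 23559 kJ/kg
Q = 0.235 kg/s * 23559 kJ/kg * 0.68 = 3764.7 kW

3764.7 kW


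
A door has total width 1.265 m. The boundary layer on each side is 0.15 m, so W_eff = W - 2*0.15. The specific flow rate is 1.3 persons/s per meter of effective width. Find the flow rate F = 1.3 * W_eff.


W_eff = 1.265 - 0.30 = 0.965 m
F = 1.3 * 0.965 = 1.2545 persons/s

1.2545 persons/s


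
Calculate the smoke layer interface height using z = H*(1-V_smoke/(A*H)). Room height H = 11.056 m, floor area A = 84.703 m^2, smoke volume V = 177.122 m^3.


V/(A*H) = 0.18914
1 - 0.18914 = 0.81086
z = 11.056 * 0.81086 = 8.9649 m

8.9649 m


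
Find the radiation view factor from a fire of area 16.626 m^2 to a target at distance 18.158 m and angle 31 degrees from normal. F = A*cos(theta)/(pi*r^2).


cos(31 deg) = 0.85717
pi*r^2 = 1035.8
F = 16.626 * 0.85717 / 1035.8 = 0.013758

0.013758


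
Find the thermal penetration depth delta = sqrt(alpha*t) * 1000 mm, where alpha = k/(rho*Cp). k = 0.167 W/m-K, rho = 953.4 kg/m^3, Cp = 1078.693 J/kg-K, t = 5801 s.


alpha = 0.167 / (953.4 * 1078.693) = 1.6238e-07 m^2/s
alpha * t = 0.00094199
delta = sqrt(0.00094199) * 1000 = 30.692 mm

30.692 mm


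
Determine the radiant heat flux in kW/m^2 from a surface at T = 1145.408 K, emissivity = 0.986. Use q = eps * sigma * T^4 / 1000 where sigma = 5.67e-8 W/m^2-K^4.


T^4 = 1.7212e+12
q = 0.986 * 5.67e-8 * 1.7212e+12 / 1000 = 96.228 kW/m^2

96.228 kW/m^2


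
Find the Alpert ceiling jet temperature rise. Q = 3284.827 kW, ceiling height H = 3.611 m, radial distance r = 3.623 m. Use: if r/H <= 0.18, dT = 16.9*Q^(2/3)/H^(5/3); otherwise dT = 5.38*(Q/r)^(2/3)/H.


r/H = 3.623 / 3.611 = 1.0033
r/H > 0.18, so dT = 5.38*(Q/r)^(2/3)/H
Q/r = 906.66
(Q/r)^(2/3) = 93.676
dT = 5.38 * 93.676 / 3.611 = 139.57 K

139.57 K


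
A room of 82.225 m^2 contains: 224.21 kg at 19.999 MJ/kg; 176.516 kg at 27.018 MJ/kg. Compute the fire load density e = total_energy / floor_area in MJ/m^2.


Total energy = 224.21*19.999 + 176.516*27.018
= 4483.976 + 4769.109
= 9253.085 MJ
e = 9253.085 / 82.225 = 112.53 MJ/m^2

112.53 MJ/m^2


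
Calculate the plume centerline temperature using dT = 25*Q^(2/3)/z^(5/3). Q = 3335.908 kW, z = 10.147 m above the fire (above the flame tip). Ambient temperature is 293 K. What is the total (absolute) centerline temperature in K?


Q^(2/3) = 223.26
z^(5/3) = 47.559
dT = 25 * 223.26 / 47.559 = 117.36 K
T = 293 + 117.36 = 410.36 K

410.36 K


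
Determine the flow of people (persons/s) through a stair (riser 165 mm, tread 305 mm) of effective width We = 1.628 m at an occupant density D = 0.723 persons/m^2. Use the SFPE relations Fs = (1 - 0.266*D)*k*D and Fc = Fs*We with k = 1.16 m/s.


1 - 0.266*D = 1 - 0.266*0.723 = 0.80768
Fs = 0.80768 * 1.16 * 0.723 = 0.67739 persons/(s*m)
Fc = 0.67739 * 1.628 = 1.1028 persons/s

1.1028 persons/s


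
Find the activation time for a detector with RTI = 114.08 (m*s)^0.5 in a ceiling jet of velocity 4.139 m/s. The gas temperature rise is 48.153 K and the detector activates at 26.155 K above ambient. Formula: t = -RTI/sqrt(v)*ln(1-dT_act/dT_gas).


dT_act/dT_gas = 0.54316
ln(1 - 0.54316) = -0.78343
t = -114.08 / sqrt(4.139) * -0.78343 = 43.930 s

43.930 s


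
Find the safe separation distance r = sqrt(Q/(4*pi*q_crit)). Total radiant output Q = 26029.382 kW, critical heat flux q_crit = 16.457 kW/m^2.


4*pi*q_crit = 206.80
Q/(4*pi*q_crit) = 125.86
r = sqrt(125.86) = 11.219 m

11.219 m


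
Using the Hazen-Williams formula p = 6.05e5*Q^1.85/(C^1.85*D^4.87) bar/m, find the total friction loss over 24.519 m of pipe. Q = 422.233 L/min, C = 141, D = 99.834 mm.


Q^1.85 = 71990
C^1.85 = 9463.6
D^4.87 = 5.4511e+09
p/m = 0.00084428 bar/m
p_total = 0.00084428 * 24.519 = 0.020701 bar

0.020701 bar


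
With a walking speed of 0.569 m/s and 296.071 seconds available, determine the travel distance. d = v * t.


d = 0.569 * 296.071 = 168.46 m

168.46 m


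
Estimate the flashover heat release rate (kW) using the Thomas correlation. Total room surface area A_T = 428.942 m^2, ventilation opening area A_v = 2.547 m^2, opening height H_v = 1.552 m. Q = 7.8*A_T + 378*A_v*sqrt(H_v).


7.8*A_T = 3345.7
sqrt(H_v) = 1.2458
378*A_v*sqrt(H_v) = 1199.4
Q = 3345.7 + 1199.4 = 4545.2 kW

4545.2 kW


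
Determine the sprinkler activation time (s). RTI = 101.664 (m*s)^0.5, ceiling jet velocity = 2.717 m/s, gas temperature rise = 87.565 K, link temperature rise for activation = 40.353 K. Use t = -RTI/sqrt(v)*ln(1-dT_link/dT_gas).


dT_link/dT_gas = 0.46083
ln(1 - 0.46083) = -0.61773
t = -101.664 / sqrt(2.717) * -0.61773 = 38.100 s

38.100 s


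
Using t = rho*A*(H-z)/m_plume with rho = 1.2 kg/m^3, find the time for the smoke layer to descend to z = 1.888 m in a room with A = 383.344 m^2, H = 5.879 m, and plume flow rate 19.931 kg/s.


H - z = 3.991 m
t = 1.2 * 383.344 * 3.991 / 19.931 = 92.113 s

92.113 s


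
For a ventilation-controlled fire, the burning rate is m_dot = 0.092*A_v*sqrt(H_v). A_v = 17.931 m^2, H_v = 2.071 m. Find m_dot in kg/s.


sqrt(H_v) = 1.4391
m_dot = 0.092 * 17.931 * 1.4391 = 2.3740 kg/s

2.3740 kg/s


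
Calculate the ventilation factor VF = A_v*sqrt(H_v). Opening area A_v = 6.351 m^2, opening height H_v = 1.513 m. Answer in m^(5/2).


sqrt(H_v) = 1.2300
VF = 6.351 * 1.2300 = 7.8120 m^(5/2)

7.8120 m^(5/2)


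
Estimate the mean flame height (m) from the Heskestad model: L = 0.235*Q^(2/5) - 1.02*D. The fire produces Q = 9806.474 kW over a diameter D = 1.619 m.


Q^(2/5) = 39.501
0.235 * Q^(2/5) = 9.2827
1.02 * D = 1.6514
L = 7.6313 m

7.6313 m


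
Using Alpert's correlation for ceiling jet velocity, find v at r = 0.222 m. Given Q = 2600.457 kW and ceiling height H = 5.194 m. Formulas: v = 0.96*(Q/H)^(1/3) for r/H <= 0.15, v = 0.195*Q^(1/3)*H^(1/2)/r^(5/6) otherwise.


r/H = 0.222 / 5.194 = 0.042742
r/H <= 0.15, so v = 0.96*(Q/H)^(1/3)
Q/H = 500.67
(Q/H)^(1/3) = 7.9405
v = 0.96 * 7.9405 = 7.6229 m/s

7.6229 m/s


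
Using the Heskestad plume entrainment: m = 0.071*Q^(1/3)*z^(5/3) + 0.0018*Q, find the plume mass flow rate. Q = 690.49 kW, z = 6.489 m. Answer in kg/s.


Q^(1/3) = 8.8386
z^(5/3) = 22.575
First term = 0.071 * 8.8386 * 22.575 = 14.167
Second term = 0.0018 * 690.49 = 1.2429
m = 15.410 kg/s

15.410 kg/s


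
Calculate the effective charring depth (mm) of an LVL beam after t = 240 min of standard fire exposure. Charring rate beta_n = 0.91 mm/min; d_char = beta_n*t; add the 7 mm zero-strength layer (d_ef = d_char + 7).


d_char = 0.91 * 240 = 218.4 mm
d_ef = 218.4 + 1.0*7 = 225.4 mm

225.4 mm


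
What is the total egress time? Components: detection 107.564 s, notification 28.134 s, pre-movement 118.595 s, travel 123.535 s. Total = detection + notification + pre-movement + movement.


Total = 107.564 + 28.134 + 118.595 + 123.535 = 377.828 s

377.828 s


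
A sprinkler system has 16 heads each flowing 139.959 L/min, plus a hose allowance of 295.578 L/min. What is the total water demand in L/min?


Sprinkler demand = 16 * 139.959 = 2239.344 L/min
Total = 2239.344 + 295.578 = 2534.922 L/min

2534.922 L/min


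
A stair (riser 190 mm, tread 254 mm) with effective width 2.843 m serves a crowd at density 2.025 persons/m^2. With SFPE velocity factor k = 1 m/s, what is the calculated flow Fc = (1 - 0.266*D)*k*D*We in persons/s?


1 - 0.266*D = 1 - 0.266*2.025 = 0.46135
Fs = 0.46135 * 1 * 2.025 = 0.93423 persons/(s*m)
Fc = 0.93423 * 2.843 = 2.6560 persons/s

2.6560 persons/s


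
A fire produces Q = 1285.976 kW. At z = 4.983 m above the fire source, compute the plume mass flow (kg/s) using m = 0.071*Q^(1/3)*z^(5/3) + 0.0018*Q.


Q^(1/3) = 10.875
z^(5/3) = 14.537
First term = 0.071 * 10.875 * 14.537 = 11.224
Second term = 0.0018 * 1285.976 = 2.3148
m = 13.539 kg/s

13.539 kg/s


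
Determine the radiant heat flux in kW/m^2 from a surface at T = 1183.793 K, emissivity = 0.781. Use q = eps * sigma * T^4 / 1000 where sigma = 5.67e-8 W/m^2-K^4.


T^4 = 1.9638e+12
q = 0.781 * 5.67e-8 * 1.9638e+12 / 1000 = 86.964 kW/m^2

86.964 kW/m^2


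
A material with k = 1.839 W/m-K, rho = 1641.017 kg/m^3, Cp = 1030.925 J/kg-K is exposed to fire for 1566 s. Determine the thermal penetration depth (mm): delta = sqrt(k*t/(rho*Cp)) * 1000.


alpha = 1.839 / (1641.017 * 1030.925) = 1.0870e-06 m^2/s
alpha * t = 0.0017023
delta = sqrt(0.0017023) * 1000 = 41.259 mm

41.259 mm


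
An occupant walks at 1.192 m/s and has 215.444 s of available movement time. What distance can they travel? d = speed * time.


d = 1.192 * 215.444 = 256.81 m

256.81 m


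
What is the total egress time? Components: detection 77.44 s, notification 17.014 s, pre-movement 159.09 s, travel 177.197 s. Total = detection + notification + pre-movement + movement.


Total = 77.44 + 17.014 + 159.09 + 177.197 = 430.741 s

430.741 s


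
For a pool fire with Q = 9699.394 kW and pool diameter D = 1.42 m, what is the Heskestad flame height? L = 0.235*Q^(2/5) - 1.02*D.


Q^(2/5) = 39.328
0.235 * Q^(2/5) = 9.2420
1.02 * D = 1.4484
L = 7.7936 m

7.7936 m


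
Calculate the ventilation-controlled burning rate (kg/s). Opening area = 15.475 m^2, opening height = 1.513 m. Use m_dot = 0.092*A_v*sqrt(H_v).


sqrt(H_v) = 1.2300
m_dot = 0.092 * 15.475 * 1.2300 = 1.7512 kg/s

1.7512 kg/s


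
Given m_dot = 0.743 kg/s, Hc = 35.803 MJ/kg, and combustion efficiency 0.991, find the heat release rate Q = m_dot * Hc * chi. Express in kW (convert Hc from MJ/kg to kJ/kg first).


Hc = 35.803 MJ/kg = 35.803 * 1000 kJ/kg = 35803 kJ/kg
Q = 0.743 kg/s * 35803 kJ/kg * 0.991 = 26362 kW

26362 kW


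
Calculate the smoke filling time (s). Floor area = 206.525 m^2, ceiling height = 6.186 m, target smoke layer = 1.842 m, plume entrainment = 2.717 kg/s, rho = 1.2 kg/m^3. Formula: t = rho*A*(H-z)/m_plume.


H - z = 4.344 m
t = 1.2 * 206.525 * 4.344 / 2.717 = 396.24 s

396.24 s


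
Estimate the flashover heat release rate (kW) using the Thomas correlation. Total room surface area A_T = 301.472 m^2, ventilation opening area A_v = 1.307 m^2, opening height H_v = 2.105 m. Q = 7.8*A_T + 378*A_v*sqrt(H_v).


7.8*A_T = 2351.5
sqrt(H_v) = 1.4509
378*A_v*sqrt(H_v) = 716.79
Q = 2351.5 + 716.79 = 3068.3 kW

3068.3 kW


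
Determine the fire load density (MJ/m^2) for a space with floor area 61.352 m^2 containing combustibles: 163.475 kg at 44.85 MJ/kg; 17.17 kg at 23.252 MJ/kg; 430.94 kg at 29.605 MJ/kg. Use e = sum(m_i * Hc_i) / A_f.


Total energy = 163.475*44.85 + 17.17*23.252 + 430.94*29.605
= 7331.854 + 399.2368 + 12757.98
= 20489.07 MJ
e = 20489.07 / 61.352 = 333.96 MJ/m^2

333.96 MJ/m^2


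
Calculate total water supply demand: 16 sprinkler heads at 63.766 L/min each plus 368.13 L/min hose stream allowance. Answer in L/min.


Sprinkler demand = 16 * 63.766 = 1020.256 L/min
Total = 1020.256 + 368.13 = 1388.386 L/min

1388.386 L/min


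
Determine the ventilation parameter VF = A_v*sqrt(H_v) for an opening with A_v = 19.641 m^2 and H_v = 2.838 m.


sqrt(H_v) = 1.6846
VF = 19.641 * 1.6846 = 33.088 m^(5/2)

33.088 m^(5/2)


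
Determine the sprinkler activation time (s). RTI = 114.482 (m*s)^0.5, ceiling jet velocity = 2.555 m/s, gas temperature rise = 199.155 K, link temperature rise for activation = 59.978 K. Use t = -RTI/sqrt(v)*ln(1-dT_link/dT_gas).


dT_link/dT_gas = 0.30116
ln(1 - 0.30116) = -0.35834
t = -114.482 / sqrt(2.555) * -0.35834 = 25.665 s

25.665 s


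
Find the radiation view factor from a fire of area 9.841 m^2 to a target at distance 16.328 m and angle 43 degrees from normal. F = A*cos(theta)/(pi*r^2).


cos(43 deg) = 0.73135
pi*r^2 = 837.56
F = 9.841 * 0.73135 / 837.56 = 0.0085931

0.0085931


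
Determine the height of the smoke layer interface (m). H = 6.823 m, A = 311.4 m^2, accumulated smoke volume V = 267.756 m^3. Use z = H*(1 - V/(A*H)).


V/(A*H) = 0.12602
1 - 0.12602 = 0.87398
z = 6.823 * 0.87398 = 5.9632 m

5.9632 m


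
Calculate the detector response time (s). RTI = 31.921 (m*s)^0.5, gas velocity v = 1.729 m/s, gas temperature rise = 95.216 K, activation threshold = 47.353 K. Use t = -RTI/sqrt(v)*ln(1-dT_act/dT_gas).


dT_act/dT_gas = 0.49732
ln(1 - 0.49732) = -0.68781
t = -31.921 / sqrt(1.729) * -0.68781 = 16.697 s

16.697 s


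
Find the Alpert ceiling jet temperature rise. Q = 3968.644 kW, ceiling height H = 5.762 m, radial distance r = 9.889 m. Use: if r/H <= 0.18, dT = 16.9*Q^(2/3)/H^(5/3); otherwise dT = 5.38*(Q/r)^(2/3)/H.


r/H = 9.889 / 5.762 = 1.7162
r/H > 0.18, so dT = 5.38*(Q/r)^(2/3)/H
Q/r = 401.32
(Q/r)^(2/3) = 54.408
dT = 5.38 * 54.408 / 5.762 = 50.801 K

50.801 K


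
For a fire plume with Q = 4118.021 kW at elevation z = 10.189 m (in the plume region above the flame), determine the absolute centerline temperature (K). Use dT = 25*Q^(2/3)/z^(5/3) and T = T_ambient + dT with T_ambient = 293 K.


Q^(2/3) = 256.92
z^(5/3) = 47.887
dT = 25 * 256.92 / 47.887 = 134.13 K
T = 293 + 134.13 = 427.13 K

427.13 K


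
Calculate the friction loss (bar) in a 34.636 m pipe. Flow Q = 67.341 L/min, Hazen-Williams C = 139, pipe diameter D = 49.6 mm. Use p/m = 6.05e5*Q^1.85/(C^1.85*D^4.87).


Q^1.85 = 2411.7
C^1.85 = 9216.7
D^4.87 = 1.8072e+08
p/m = 0.00087599 bar/m
p_total = 0.00087599 * 34.636 = 0.030341 bar

0.030341 bar


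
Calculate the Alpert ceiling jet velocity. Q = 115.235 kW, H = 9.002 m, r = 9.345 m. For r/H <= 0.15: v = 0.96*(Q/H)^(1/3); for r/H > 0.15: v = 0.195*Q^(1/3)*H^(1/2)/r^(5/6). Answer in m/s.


r/H = 9.345 / 9.002 = 1.0381
r/H > 0.15, so v = 0.195*Q^(1/3)*H^(1/2)/r^(5/6)
Q^(1/3) = 4.8663
H^(1/2) = 3.0003
r^(5/6) = 6.4390
v = 0.195 * 4.8663 * 3.0003 / 6.4390 = 0.44216 m/s

0.44216 m/s


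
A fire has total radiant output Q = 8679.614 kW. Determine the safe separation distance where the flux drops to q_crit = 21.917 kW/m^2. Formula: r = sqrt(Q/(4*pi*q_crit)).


4*pi*q_crit = 275.42
Q/(4*pi*q_crit) = 31.514
r = sqrt(31.514) = 5.6138 m

5.6138 m


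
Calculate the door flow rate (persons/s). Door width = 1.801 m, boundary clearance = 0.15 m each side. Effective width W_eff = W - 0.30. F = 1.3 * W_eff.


W_eff = 1.801 - 0.30 = 1.501 m
F = 1.3 * 1.501 = 1.9513 persons/s

1.9513 persons/s


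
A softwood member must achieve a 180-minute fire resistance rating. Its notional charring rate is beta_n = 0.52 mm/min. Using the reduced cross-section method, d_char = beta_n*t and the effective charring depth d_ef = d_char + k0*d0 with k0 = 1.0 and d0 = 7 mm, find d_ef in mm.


d_char = 0.52 * 180 = 93.6 mm
d_ef = 93.6 + 1.0*7 = 100.6 mm

100.6 mm


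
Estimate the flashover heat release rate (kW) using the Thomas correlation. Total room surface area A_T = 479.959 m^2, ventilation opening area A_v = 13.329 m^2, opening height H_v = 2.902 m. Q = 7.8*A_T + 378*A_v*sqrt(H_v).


7.8*A_T = 3743.7
sqrt(H_v) = 1.7035
378*A_v*sqrt(H_v) = 8583.0
Q = 3743.7 + 8583.0 = 12327 kW

12327 kW


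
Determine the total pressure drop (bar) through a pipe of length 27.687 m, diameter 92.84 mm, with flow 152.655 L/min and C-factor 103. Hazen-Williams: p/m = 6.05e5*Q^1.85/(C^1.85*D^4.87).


Q^1.85 = 10961
C^1.85 = 5293.6
D^4.87 = 3.8271e+09
p/m = 0.00032734 bar/m
p_total = 0.00032734 * 27.687 = 0.0090631 bar

0.0090631 bar


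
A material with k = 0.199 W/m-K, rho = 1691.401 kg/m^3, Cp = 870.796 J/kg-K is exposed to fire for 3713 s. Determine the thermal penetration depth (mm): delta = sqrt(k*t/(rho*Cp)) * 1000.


alpha = 0.199 / (1691.401 * 870.796) = 1.3511e-07 m^2/s
alpha * t = 0.00050167
delta = sqrt(0.00050167) * 1000 = 22.398 mm

22.398 mm


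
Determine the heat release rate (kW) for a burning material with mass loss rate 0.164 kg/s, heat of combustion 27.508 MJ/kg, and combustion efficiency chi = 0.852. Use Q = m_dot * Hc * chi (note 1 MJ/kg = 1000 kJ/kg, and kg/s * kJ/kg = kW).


Hc = 27.508 MJ/kg = 27.508 * 1000 kJ/kg = 27508 kJ/kg
Q = 0.164 kg/s * 27508 kJ/kg * 0.852 = 3843.6 kW

3843.6 kW


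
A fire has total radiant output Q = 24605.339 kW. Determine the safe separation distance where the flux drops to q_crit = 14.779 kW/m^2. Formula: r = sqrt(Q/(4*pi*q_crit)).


4*pi*q_crit = 185.72
Q/(4*pi*q_crit) = 132.49
r = sqrt(132.49) = 11.510 m

11.510 m


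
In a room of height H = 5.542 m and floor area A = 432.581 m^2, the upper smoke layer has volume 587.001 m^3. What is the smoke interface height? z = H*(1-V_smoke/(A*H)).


V/(A*H) = 0.24485
1 - 0.24485 = 0.75515
z = 5.542 * 0.75515 = 4.1850 m

4.1850 m


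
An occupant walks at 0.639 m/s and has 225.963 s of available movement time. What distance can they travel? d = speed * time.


d = 0.639 * 225.963 = 144.39 m

144.39 m


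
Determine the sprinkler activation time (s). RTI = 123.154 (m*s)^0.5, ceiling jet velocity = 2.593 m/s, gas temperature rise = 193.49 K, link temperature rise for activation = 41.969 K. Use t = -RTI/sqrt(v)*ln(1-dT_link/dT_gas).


dT_link/dT_gas = 0.21691
ln(1 - 0.21691) = -0.24450
t = -123.154 / sqrt(2.593) * -0.24450 = 18.699 s

18.699 s


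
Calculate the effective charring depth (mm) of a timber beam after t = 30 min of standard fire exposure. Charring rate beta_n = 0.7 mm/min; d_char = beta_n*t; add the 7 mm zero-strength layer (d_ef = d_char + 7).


d_char = 0.7 * 30 = 21 mm
d_ef = 21 + 1.0*7 = 28 mm

28 mm


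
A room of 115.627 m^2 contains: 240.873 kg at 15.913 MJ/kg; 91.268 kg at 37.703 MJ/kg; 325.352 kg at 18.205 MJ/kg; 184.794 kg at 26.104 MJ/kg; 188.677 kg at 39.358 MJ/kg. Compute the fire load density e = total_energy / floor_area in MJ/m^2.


Total energy = 240.873*15.913 + 91.268*37.703 + 325.352*18.205 + 184.794*26.104 + 188.677*39.358
= 3833.012 + 3441.077 + 5923.033 + 4823.863 + 7425.949
= 25446.93 MJ
e = 25446.93 / 115.627 = 220.08 MJ/m^2

220.08 MJ/m^2


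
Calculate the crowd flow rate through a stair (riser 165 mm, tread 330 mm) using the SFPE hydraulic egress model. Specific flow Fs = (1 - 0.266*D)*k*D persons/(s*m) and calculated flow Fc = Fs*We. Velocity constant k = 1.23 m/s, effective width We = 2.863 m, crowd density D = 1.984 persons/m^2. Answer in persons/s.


1 - 0.266*D = 1 - 0.266*1.984 = 0.47226
Fs = 0.47226 * 1.23 * 1.984 = 1.1525 persons/(s*m)
Fc = 1.1525 * 2.863 = 3.2995 persons/s

3.2995 persons/s


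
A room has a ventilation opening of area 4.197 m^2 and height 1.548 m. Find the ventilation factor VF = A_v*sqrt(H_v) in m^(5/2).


sqrt(H_v) = 1.2442
VF = 4.197 * 1.2442 = 5.2219 m^(5/2)

5.2219 m^(5/2)


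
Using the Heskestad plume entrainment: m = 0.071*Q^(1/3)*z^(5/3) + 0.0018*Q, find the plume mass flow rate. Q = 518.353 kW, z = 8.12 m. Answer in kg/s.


Q^(1/3) = 8.0330
z^(5/3) = 32.804
First term = 0.071 * 8.0330 * 32.804 = 18.709
Second term = 0.0018 * 518.353 = 0.93304
m = 19.642 kg/s

19.642 kg/s


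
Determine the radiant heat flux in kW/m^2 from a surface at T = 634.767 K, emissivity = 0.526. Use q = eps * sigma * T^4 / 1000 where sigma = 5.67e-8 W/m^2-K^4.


T^4 = 1.6235e+11
q = 0.526 * 5.67e-8 * 1.6235e+11 / 1000 = 4.8420 kW/m^2

4.8420 kW/m^2


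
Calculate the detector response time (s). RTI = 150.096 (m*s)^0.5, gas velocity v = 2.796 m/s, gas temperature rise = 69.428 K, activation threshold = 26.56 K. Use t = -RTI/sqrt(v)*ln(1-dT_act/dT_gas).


dT_act/dT_gas = 0.38255
ln(1 - 0.38255) = -0.48216
t = -150.096 / sqrt(2.796) * -0.48216 = 43.281 s

43.281 s


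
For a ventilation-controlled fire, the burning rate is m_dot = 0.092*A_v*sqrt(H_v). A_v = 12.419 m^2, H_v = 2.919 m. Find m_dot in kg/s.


sqrt(H_v) = 1.7085
m_dot = 0.092 * 12.419 * 1.7085 = 1.9521 kg/s

1.9521 kg/s


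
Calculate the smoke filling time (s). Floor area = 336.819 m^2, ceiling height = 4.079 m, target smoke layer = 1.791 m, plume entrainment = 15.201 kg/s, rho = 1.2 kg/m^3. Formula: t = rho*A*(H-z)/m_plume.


H - z = 2.288 m
t = 1.2 * 336.819 * 2.288 / 15.201 = 60.836 s

60.836 s


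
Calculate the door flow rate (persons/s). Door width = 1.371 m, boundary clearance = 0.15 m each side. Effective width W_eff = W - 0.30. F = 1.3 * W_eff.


W_eff = 1.371 - 0.30 = 1.071 m
F = 1.3 * 1.071 = 1.3923 persons/s

1.3923 persons/s


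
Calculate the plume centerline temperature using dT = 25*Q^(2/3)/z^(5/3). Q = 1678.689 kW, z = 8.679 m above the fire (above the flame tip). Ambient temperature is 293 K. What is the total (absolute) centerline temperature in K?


Q^(2/3) = 141.25
z^(5/3) = 36.654
dT = 25 * 141.25 / 36.654 = 96.339 K
T = 293 + 96.339 = 389.34 K

389.34 K


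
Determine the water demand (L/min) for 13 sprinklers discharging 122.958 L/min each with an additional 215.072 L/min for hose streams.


Sprinkler demand = 13 * 122.958 = 1598.454 L/min
Total = 1598.454 + 215.072 = 1813.526 L/min

1813.526 L/min


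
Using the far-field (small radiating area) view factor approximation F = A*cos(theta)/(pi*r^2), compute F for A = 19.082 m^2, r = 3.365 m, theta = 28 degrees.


cos(28 deg) = 0.88295
pi*r^2 = 35.573
F = 19.082 * 0.88295 / 35.573 = 0.47363

0.47363


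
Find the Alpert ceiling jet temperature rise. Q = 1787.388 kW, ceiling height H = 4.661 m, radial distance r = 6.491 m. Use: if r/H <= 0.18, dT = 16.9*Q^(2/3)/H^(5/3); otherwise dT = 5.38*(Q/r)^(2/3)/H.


r/H = 6.491 / 4.661 = 1.3926
r/H > 0.18, so dT = 5.38*(Q/r)^(2/3)/H
Q/r = 275.36
(Q/r)^(2/3) = 42.326
dT = 5.38 * 42.326 / 4.661 = 48.855 K

48.855 K


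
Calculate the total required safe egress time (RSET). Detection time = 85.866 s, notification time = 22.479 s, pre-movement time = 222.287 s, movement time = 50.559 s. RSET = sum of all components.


Total = 85.866 + 22.479 + 222.287 + 50.559 = 381.191 s

381.191 s


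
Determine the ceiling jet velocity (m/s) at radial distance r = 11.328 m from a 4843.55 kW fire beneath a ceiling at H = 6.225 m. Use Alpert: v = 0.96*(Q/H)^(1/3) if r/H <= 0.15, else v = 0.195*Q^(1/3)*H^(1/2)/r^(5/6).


r/H = 11.328 / 6.225 = 1.8198
r/H > 0.15, so v = 0.195*Q^(1/3)*H^(1/2)/r^(5/6)
Q^(1/3) = 16.920
H^(1/2) = 2.4950
r^(5/6) = 7.5589
v = 0.195 * 16.920 * 2.4950 / 7.5589 = 1.0890 m/s

1.0890 m/s


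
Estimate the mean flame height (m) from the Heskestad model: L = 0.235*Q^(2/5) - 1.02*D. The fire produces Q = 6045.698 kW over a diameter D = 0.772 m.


Q^(2/5) = 32.552
0.235 * Q^(2/5) = 7.6497
1.02 * D = 0.78744
L = 6.8623 m

6.8623 m


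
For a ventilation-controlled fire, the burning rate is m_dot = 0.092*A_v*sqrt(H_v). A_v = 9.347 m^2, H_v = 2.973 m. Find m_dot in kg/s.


sqrt(H_v) = 1.7242
m_dot = 0.092 * 9.347 * 1.7242 = 1.4827 kg/s

1.4827 kg/s


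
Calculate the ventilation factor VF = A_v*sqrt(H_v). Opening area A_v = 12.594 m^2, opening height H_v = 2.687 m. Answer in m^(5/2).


sqrt(H_v) = 1.6392
VF = 12.594 * 1.6392 = 20.644 m^(5/2)

20.644 m^(5/2)


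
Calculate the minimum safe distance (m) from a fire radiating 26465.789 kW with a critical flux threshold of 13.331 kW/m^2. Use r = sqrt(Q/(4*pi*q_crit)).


4*pi*q_crit = 167.52
Q/(4*pi*q_crit) = 157.98
r = sqrt(157.98) = 12.569 m

12.569 m


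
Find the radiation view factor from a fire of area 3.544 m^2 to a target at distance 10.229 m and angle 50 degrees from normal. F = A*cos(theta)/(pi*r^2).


cos(50 deg) = 0.64279
pi*r^2 = 328.71
F = 3.544 * 0.64279 / 328.71 = 0.0069302

0.0069302


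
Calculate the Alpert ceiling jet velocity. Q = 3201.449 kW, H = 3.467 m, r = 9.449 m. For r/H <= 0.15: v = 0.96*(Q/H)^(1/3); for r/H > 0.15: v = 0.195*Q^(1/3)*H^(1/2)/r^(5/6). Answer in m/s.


r/H = 9.449 / 3.467 = 2.7254
r/H > 0.15, so v = 0.195*Q^(1/3)*H^(1/2)/r^(5/6)
Q^(1/3) = 14.738
H^(1/2) = 1.8620
r^(5/6) = 6.4986
v = 0.195 * 14.738 * 1.8620 / 6.4986 = 0.82345 m/s

0.82345 m/s


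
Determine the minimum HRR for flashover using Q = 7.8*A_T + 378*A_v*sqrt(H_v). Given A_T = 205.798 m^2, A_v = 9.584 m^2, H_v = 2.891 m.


7.8*A_T = 1605.2
sqrt(H_v) = 1.7003
378*A_v*sqrt(H_v) = 6159.7
Q = 1605.2 + 6159.7 = 7765.0 kW

7765.0 kW


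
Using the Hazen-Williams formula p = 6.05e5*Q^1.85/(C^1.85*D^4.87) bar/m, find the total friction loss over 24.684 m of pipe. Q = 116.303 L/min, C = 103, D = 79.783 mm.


Q^1.85 = 6627.4
C^1.85 = 5293.6
D^4.87 = 1.8294e+09
p/m = 0.00041404 bar/m
p_total = 0.00041404 * 24.684 = 0.010220 bar

0.010220 bar


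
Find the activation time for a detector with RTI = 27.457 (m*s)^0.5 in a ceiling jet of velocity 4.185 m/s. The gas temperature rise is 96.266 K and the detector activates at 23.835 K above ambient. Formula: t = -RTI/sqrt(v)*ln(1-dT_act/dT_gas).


dT_act/dT_gas = 0.24760
ln(1 - 0.24760) = -0.28448
t = -27.457 / sqrt(4.185) * -0.28448 = 3.8182 s

3.8182 s


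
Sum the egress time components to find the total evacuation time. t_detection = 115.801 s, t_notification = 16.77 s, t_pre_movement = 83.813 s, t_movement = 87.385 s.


Total = 115.801 + 16.77 + 83.813 + 87.385 = 303.769 s

303.769 s


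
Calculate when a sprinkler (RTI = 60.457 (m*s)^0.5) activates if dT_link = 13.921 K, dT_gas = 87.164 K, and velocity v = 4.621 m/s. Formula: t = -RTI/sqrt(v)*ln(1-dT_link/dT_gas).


dT_link/dT_gas = 0.15971
ln(1 - 0.15971) = -0.17401
t = -60.457 / sqrt(4.621) * -0.17401 = 4.8938 s

4.8938 s


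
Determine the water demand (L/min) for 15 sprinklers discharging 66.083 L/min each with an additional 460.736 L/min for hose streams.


Sprinkler demand = 15 * 66.083 = 991.245 L/min
Total = 991.245 + 460.736 = 1451.981 L/min

1451.981 L/min


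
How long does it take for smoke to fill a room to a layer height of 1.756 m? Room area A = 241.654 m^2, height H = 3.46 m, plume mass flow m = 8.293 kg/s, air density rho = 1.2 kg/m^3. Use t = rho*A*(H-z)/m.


H - z = 1.704 m
t = 1.2 * 241.654 * 1.704 / 8.293 = 59.584 s

59.584 s


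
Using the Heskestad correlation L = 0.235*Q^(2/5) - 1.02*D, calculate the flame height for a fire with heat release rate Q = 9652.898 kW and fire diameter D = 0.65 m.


Q^(2/5) = 39.252
0.235 * Q^(2/5) = 9.2242
1.02 * D = 0.663
L = 8.5612 m

8.5612 m


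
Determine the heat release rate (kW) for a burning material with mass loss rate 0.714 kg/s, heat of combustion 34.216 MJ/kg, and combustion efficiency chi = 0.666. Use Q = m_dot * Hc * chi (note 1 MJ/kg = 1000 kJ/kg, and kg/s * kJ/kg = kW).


Hc = 34.216 MJ/kg = 34.216 * 1000 kJ/kg = 34216 kJ/kg
Q = 0.714 kg/s * 34216 kJ/kg * 0.666 = 16271 kW

16271 kW


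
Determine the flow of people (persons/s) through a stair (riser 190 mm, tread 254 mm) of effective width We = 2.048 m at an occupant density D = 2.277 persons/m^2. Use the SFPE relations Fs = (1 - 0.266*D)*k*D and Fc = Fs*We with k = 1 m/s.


1 - 0.266*D = 1 - 0.266*2.277 = 0.39432
Fs = 0.39432 * 1 * 2.277 = 0.89786 persons/(s*m)
Fc = 0.89786 * 2.048 = 1.8388 persons/s

1.8388 persons/s


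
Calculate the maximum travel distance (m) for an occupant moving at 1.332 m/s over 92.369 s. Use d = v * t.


d = 1.332 * 92.369 = 123.04 m

123.04 m


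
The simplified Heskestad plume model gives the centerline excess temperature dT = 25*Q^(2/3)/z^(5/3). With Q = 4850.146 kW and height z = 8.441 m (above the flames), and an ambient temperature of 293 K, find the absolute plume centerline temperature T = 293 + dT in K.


Q^(2/3) = 286.53
z^(5/3) = 34.994
dT = 25 * 286.53 / 34.994 = 204.70 K
T = 293 + 204.70 = 497.70 K

497.70 K


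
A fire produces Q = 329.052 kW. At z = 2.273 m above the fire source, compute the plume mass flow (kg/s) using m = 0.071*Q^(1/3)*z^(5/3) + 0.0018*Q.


Q^(1/3) = 6.9038
z^(5/3) = 3.9295
First term = 0.071 * 6.9038 * 3.9295 = 1.9261
Second term = 0.0018 * 329.052 = 0.59229
m = 2.5184 kg/s

2.5184 kg/s


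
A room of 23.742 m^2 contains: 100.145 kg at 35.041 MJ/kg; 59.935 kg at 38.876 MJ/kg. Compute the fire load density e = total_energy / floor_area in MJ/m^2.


Total energy = 100.145*35.041 + 59.935*38.876
= 3509.181 + 2330.033
= 5839.214 MJ
e = 5839.214 / 23.742 = 245.94 MJ/m^2

245.94 MJ/m^2


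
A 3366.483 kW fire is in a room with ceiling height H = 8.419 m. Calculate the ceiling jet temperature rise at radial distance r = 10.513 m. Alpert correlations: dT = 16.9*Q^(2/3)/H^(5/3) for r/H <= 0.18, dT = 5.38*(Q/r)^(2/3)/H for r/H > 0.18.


r/H = 10.513 / 8.419 = 1.2487
r/H > 0.18, so dT = 5.38*(Q/r)^(2/3)/H
Q/r = 320.22
(Q/r)^(2/3) = 46.806
dT = 5.38 * 46.806 / 8.419 = 29.910 K

29.910 K


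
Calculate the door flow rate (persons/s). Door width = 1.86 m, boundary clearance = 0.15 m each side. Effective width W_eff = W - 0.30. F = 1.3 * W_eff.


W_eff = 1.86 - 0.30 = 1.56 m
F = 1.3 * 1.56 = 2.028 persons/s

2.028 persons/s


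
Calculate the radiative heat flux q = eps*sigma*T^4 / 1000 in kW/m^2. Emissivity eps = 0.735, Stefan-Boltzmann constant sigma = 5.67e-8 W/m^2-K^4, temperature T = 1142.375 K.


T^4 = 1.7031e+12
q = 0.735 * 5.67e-8 * 1.7031e+12 / 1000 = 70.975 kW/m^2

70.975 kW/m^2


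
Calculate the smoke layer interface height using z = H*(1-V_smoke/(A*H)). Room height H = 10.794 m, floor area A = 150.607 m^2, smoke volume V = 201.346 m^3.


V/(A*H) = 0.12386
1 - 0.12386 = 0.87614
z = 10.794 * 0.87614 = 9.4571 m

9.4571 m


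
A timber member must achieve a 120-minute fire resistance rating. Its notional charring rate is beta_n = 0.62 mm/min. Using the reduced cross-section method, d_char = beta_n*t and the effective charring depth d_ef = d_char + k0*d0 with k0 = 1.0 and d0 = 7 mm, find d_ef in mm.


d_char = 0.62 * 120 = 74.4 mm
d_ef = 74.4 + 1.0*7 = 81.4 mm

81.4 mm


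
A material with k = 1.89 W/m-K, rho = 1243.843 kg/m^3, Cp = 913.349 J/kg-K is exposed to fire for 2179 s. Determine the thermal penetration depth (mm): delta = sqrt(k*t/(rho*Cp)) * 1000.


alpha = 1.89 / (1243.843 * 913.349) = 1.6636e-06 m^2/s
alpha * t = 0.0036251
delta = sqrt(0.0036251) * 1000 = 60.209 mm

60.209 mm


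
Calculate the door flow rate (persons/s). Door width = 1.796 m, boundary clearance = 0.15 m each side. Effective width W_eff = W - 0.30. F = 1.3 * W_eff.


W_eff = 1.796 - 0.30 = 1.496 m
F = 1.3 * 1.496 = 1.9448 persons/s

1.9448 persons/s


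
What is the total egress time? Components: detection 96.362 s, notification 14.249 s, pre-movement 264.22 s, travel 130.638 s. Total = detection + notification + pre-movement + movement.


Total = 96.362 + 14.249 + 264.22 + 130.638 = 505.469 s

505.469 s
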